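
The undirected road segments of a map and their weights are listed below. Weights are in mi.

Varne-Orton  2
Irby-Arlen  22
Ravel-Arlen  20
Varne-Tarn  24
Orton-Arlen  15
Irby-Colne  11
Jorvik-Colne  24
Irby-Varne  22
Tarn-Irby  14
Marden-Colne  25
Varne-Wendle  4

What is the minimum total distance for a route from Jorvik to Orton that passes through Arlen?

Best Jorvik to Arlen: Jorvik → Colne → Irby → Arlen costing 57
Best Arlen to Orton: Arlen → Orton costing 15
Total via Arlen: 57 + 15 = 72 mi.

72 mi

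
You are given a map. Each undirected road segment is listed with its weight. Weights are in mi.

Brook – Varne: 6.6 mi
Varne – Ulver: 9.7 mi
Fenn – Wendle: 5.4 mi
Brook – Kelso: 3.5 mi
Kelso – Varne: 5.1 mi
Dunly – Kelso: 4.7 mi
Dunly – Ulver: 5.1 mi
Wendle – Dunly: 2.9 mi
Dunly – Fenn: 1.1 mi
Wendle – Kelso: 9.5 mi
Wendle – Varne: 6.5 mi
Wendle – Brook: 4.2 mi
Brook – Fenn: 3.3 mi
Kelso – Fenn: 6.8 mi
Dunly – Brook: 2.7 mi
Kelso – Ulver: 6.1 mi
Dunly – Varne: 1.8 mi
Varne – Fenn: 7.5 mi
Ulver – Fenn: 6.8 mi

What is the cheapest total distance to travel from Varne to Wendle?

4.7 mi

Running Dijkstra from Varne:
Varne: 0
Dunly: 1.8  (via Varne)
Fenn: 2.9  (via Dunly)
Brook: 4.5  (via Dunly)
Wendle: 4.7  (via Dunly)
Shortest route: Varne–Dunly–Wendle = 4.7 mi.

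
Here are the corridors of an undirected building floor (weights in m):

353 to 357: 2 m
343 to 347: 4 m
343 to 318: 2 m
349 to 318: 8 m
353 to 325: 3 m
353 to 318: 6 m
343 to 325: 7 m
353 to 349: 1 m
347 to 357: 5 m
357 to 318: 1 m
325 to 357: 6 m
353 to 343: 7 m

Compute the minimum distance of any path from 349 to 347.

8 m

Shortest distances from 349:
349: 0
353: 1  (via 349)
357: 3  (via 353)
318: 4  (via 357)
325: 4  (via 353)
343: 6  (via 318)
347: 8  (via 357)
Shortest route: 349–353–357–347 = 8 m.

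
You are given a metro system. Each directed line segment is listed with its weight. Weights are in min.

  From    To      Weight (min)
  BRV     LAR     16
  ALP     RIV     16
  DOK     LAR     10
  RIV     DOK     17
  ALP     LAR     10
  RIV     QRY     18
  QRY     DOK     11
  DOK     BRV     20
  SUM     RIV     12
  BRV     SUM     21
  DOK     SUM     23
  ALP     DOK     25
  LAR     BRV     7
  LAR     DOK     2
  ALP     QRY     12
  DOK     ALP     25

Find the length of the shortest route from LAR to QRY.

39 min

Running Dijkstra from LAR:
LAR: 0
DOK: 2  (via LAR)
BRV: 7  (via LAR)
SUM: 25  (via DOK)
ALP: 27  (via DOK)
RIV: 37  (via SUM)
QRY: 39  (via ALP)
Shortest route: LAR → DOK → ALP → QRY = 39 min.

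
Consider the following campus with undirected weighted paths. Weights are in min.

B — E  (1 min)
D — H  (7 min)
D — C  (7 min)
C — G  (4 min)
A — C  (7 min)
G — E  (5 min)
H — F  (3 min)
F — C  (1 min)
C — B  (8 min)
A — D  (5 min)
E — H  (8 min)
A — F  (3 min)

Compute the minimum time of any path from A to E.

13 min

Enumerating some paths:
A - F - H - E: 3+3+8 = 14
A - F - C - G - E: 3+1+4+5 = 13
The minimum is 13 min via A - F - C - G - E.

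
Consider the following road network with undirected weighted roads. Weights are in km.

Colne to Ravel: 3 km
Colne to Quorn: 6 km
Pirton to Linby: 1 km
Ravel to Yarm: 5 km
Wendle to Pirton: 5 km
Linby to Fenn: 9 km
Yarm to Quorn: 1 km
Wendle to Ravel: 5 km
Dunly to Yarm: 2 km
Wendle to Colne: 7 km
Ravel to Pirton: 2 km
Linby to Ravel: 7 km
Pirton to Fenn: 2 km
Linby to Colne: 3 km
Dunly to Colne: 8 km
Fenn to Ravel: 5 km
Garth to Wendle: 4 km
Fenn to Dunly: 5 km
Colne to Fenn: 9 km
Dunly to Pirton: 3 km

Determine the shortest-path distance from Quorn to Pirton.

6 km

Candidate routes:
Quorn → Yarm → Dunly → Fenn → Pirton: 1+2+5+2 = 10
Quorn → Yarm → Dunly → Pirton: 1+2+3 = 6
Quorn → Yarm → Ravel → Pirton: 1+5+2 = 8
Cheapest is Quorn → Yarm → Dunly → Pirton at 6 km.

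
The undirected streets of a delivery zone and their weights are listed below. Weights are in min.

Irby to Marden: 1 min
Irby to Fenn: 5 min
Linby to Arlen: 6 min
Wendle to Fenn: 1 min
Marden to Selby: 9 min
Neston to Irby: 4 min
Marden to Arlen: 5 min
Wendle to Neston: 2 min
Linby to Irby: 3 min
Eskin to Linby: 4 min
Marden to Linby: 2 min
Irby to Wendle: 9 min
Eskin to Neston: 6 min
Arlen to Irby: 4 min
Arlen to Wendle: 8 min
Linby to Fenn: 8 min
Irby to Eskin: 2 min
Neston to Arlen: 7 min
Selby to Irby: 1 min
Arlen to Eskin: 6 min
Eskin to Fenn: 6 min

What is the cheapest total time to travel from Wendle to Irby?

6 min

Candidate routes:
Wendle–Fenn–Irby: 1+5 = 6
Wendle–Fenn–Eskin–Irby: 1+6+2 = 9
The minimum is 6 min via Wendle–Fenn–Irby.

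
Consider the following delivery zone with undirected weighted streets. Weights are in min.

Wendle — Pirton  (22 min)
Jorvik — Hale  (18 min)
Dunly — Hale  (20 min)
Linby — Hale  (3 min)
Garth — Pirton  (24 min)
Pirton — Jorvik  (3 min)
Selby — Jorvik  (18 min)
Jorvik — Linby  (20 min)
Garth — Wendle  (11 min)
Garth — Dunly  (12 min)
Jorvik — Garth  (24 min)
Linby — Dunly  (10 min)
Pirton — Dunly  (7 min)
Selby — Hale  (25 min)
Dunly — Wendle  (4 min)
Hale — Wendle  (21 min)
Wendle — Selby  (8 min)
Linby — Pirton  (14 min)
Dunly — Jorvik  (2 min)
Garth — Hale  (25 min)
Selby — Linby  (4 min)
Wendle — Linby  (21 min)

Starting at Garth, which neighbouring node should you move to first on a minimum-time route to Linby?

Dunly

Compare a few routes:
Garth - Wendle - Selby - Linby: 11+8+4 = 23
Garth - Wendle - Dunly - Linby: 11+4+10 = 25
Garth - Dunly - Wendle - Selby - Linby: 12+4+8+4 = 28
Garth - Dunly - Linby: 12+10 = 22
Cheapest is Garth - Dunly - Linby at 22 min.
So from Garth the first move is to Dunly.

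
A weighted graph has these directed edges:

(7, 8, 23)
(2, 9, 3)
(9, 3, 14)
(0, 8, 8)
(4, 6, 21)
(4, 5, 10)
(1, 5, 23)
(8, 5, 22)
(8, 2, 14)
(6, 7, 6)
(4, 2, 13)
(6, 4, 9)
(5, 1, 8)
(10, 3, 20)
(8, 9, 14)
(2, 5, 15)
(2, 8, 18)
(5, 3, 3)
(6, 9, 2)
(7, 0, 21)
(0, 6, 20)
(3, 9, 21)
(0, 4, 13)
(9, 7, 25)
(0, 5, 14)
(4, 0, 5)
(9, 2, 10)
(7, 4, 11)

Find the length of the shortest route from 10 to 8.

Running Dijkstra from 10:
10: 0
3: 20  (via 10)
9: 41  (via 3)
2: 51  (via 9)
5: 66  (via 2)
7: 66  (via 9)
8: 69  (via 2)
Shortest route: 10 → 3 → 9 → 2 → 8 = 69.

69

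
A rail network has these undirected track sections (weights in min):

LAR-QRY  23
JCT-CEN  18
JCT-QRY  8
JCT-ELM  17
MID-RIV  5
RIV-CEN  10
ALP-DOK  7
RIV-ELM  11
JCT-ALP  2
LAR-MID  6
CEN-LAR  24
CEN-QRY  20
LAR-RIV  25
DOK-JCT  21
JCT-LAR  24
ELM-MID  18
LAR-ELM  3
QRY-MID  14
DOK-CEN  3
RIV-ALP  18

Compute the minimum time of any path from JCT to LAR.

20 min

Compare a few routes:
JCT → QRY → MID → LAR: 8+14+6 = 28
JCT → ELM → LAR: 17+3 = 20
JCT → LAR: 24 = 24
The minimum is 20 min via JCT → ELM → LAR.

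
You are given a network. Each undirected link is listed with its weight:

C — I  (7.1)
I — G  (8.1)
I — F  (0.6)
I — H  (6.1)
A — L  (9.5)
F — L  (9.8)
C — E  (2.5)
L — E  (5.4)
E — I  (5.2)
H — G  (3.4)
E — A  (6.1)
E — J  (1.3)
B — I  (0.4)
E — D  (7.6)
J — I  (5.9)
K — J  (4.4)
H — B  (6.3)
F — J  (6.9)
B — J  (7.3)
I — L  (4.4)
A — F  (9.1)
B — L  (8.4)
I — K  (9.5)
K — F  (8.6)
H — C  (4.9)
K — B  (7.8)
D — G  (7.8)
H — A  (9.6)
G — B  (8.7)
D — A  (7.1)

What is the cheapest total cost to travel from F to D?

13.4

Enumerating some paths:
F - I - J - E - D: 0.6+5.9+1.3+7.6 = 15.4
F - I - E - D: 0.6+5.2+7.6 = 13.4
Cheapest is F - I - E - D at 13.4.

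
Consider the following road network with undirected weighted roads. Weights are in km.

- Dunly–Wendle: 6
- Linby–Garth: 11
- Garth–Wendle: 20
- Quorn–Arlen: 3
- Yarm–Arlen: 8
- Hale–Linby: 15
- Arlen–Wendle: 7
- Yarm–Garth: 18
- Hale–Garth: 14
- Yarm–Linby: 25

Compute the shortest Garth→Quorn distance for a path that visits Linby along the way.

47 km

Best Garth to Linby: Garth–Linby costing 11
Shortest Linby→Quorn: Linby–Yarm–Arlen–Quorn = 36
Total via Linby: 11 + 36 = 47 km.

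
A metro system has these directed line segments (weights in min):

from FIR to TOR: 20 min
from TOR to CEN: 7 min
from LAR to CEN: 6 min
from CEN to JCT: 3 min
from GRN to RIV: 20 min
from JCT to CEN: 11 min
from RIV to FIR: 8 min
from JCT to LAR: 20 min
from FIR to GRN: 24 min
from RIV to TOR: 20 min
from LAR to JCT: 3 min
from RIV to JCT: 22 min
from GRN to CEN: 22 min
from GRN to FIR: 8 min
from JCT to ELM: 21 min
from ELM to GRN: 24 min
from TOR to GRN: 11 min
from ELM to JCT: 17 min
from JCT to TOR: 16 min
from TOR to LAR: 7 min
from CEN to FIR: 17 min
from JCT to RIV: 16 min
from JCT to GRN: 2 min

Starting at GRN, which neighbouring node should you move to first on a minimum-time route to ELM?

CEN

Enumerating some paths:
GRN - FIR - TOR - LAR - JCT - ELM: 8+20+7+3+21 = 59
GRN - FIR - TOR - CEN - JCT - ELM: 8+20+7+3+21 = 59
GRN - CEN - JCT - ELM: 22+3+21 = 46
Cheapest is GRN - CEN - JCT - ELM at 46 min.
So from GRN the first move is to CEN.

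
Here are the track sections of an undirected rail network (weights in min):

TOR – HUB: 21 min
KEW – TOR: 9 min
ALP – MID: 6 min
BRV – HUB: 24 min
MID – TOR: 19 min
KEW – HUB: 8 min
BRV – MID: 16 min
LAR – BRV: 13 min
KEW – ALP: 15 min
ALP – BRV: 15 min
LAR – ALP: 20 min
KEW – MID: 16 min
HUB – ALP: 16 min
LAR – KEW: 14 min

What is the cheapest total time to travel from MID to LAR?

Shortest distances from MID:
MID: 0
ALP: 6  (via MID)
BRV: 16  (via MID)
KEW: 16  (via MID)
TOR: 19  (via MID)
HUB: 22  (via ALP)
LAR: 26  (via ALP)
Shortest route: MID–ALP–LAR = 26 min.

26 min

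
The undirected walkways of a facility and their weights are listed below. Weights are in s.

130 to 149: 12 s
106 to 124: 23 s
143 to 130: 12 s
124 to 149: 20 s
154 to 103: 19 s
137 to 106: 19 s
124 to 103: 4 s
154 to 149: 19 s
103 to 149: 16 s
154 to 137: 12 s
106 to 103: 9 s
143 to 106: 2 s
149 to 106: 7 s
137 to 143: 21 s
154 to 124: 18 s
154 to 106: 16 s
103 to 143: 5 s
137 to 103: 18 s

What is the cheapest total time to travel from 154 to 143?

Enumerating some paths:
154–103–143: 19+5 = 24
154–106–143: 16+2 = 18
Cheapest is 154–106–143 at 18 s.

18 s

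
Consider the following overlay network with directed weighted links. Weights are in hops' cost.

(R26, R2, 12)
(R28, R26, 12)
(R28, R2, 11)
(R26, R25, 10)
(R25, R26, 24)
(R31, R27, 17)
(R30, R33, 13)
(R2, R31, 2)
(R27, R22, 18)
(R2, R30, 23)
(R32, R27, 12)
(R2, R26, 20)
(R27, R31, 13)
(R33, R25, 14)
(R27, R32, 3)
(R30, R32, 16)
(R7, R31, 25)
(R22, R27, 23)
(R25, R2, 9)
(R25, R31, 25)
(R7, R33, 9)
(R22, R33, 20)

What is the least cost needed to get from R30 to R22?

46 hops' cost

Settle nodes by increasing distance from R30:
R30: 0
R33: 13  (via R30)
R32: 16  (via R30)
R25: 27  (via R33)
R27: 28  (via R32)
R2: 36  (via R25)
R31: 38  (via R2)
R22: 46  (via R27)
Shortest route: R30 → R32 → R27 → R22 = 46 hops' cost.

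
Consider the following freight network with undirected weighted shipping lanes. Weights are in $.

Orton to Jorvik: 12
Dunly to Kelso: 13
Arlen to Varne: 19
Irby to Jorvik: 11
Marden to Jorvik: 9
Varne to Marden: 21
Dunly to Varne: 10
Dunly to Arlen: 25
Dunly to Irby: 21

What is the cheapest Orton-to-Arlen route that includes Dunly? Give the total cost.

Best Orton to Dunly: Orton–Jorvik–Irby–Dunly costing 44
Best Dunly to Arlen: Dunly–Arlen costing 25
Total via Dunly: 44 + 25 = $69.

$69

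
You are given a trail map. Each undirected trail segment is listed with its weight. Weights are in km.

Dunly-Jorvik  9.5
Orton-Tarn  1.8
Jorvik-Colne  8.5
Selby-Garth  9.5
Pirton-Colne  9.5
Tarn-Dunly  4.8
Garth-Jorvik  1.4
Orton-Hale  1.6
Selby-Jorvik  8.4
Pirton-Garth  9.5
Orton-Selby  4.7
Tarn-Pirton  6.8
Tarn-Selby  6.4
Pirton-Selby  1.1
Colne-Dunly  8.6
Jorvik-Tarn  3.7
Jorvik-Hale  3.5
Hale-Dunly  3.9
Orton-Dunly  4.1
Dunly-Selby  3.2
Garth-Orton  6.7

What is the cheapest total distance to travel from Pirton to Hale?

Compare a few routes:
Pirton–Selby–Orton–Hale: 1.1+4.7+1.6 = 7.4
Pirton–Selby–Dunly–Hale: 1.1+3.2+3.9 = 8.2
Cheapest is Pirton–Selby–Orton–Hale at 7.4 km.

7.4 km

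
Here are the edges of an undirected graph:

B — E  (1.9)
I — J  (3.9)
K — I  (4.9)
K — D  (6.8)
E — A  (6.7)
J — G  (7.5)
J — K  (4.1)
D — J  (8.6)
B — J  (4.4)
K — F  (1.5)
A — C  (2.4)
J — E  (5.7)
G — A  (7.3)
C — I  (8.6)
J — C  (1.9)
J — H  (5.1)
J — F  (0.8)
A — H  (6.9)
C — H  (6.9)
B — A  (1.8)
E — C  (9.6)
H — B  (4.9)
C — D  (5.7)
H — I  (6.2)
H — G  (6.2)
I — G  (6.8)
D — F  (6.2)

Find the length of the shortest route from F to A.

5.1

Candidate routes:
F - J - C - A: 0.8+1.9+2.4 = 5.1
F - J - B - A: 0.8+4.4+1.8 = 7
Cheapest is F - J - C - A at 5.1.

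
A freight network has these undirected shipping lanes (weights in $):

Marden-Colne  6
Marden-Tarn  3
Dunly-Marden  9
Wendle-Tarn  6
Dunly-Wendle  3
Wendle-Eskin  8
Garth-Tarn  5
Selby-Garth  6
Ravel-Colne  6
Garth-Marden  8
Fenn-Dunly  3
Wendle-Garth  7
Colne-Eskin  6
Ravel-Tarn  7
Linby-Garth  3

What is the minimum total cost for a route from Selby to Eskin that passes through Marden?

$26

Shortest Selby→Marden: Selby–Garth–Marden = 14
Shortest Marden→Eskin: Marden–Colne–Eskin = 12
Total via Marden: 14 + 12 = $26.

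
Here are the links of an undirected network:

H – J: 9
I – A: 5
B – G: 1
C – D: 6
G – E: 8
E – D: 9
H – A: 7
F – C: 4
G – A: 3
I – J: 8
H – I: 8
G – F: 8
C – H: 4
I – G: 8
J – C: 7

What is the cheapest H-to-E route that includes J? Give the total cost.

Shortest H→J: H → J = 9
Shortest J→E: J → C → D → E = 22
Total via J: 9 + 22 = 31.

31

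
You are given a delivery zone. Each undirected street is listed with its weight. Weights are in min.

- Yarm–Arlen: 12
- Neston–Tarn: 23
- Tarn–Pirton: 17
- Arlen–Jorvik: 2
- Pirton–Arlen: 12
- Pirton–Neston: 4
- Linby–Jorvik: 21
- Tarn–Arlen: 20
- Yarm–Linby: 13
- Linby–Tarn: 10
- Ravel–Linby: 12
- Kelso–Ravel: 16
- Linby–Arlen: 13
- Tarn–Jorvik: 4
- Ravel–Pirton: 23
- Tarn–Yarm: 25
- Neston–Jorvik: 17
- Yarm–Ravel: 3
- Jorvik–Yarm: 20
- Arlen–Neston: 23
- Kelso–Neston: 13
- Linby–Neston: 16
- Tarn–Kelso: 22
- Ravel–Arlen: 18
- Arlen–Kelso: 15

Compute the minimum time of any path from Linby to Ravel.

Compare a few routes:
Linby - Yarm - Ravel: 13+3 = 16
Linby - Ravel: 12 = 12
Linby - Arlen - Yarm - Ravel: 13+12+3 = 28
The minimum is 12 min via Linby - Ravel.

12 min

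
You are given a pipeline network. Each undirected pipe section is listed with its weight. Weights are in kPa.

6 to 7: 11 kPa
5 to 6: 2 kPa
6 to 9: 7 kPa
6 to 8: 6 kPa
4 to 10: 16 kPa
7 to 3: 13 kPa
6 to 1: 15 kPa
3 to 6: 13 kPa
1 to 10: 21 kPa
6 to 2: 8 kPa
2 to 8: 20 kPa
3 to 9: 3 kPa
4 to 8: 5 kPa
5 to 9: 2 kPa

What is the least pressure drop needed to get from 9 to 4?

15 kPa

Compare a few routes:
9 → 6 → 8 → 4: 7+6+5 = 18
9 → 5 → 6 → 8 → 4: 2+2+6+5 = 15
Cheapest is 9 → 5 → 6 → 8 → 4 at 15 kPa.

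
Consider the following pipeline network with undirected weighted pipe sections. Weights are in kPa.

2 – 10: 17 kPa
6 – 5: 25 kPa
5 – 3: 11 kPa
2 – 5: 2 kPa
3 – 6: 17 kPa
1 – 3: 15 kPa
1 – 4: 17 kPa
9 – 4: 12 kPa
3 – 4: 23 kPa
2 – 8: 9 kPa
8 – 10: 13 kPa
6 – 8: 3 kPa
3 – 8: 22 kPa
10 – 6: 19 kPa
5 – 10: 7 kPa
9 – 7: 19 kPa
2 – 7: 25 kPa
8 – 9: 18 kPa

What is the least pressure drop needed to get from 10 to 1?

33 kPa

Candidate routes:
10 - 2 - 5 - 3 - 1: 17+2+11+15 = 45
10 - 5 - 3 - 1: 7+11+15 = 33
10 - 8 - 6 - 3 - 1: 13+3+17+15 = 48
The minimum is 33 kPa via 10 - 5 - 3 - 1.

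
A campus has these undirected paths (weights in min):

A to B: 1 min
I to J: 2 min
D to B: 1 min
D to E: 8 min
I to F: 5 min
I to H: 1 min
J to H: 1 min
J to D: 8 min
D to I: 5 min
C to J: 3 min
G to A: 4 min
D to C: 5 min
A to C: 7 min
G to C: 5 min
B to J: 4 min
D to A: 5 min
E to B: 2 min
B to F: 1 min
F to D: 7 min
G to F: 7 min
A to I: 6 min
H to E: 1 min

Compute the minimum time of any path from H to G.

Shortest distances from H:
H: 0
E: 1  (via H)
I: 1  (via H)
J: 1  (via H)
B: 3  (via E)
A: 4  (via B)
C: 4  (via J)
D: 4  (via B)
F: 4  (via B)
G: 8  (via A)
Shortest route: H → E → B → A → G = 8 min.

8 min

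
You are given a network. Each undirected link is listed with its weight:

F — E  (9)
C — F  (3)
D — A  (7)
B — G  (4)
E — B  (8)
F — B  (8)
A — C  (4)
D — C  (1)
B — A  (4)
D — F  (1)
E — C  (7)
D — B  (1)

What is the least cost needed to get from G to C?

6

Enumerating some paths:
G - B - D - C: 4+1+1 = 6
G - B - D - F - C: 4+1+1+3 = 9
G - B - A - C: 4+4+4 = 12
Cheapest is G - B - D - C at 6.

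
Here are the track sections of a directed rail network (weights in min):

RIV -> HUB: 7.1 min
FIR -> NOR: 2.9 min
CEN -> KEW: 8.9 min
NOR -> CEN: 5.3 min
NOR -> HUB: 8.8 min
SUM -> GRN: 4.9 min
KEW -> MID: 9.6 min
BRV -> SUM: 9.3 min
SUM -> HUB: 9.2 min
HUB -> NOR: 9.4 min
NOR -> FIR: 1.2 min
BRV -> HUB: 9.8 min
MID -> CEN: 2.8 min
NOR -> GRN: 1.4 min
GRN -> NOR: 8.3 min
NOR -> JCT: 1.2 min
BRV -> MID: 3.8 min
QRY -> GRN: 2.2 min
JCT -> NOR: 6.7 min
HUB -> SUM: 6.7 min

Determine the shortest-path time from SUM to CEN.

18.5 min

Enumerating some paths:
SUM → GRN → NOR → CEN: 4.9+8.3+5.3 = 18.5
SUM → HUB → NOR → CEN: 9.2+9.4+5.3 = 23.9
The minimum is 18.5 min via SUM → GRN → NOR → CEN.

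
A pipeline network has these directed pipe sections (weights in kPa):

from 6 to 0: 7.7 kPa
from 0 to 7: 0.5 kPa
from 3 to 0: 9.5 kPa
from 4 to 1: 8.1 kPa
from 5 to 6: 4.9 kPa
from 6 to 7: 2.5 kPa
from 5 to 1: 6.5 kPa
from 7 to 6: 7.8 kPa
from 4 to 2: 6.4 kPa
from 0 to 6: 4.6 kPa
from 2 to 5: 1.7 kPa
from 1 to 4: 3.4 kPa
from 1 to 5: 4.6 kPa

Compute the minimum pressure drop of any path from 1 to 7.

12 kPa

Shortest distances from 1:
1: 0
4: 3.4  (via 1)
5: 4.6  (via 1)
6: 9.5  (via 5)
2: 9.8  (via 4)
7: 12  (via 6)
Shortest route: 1 → 5 → 6 → 7 = 12 kPa.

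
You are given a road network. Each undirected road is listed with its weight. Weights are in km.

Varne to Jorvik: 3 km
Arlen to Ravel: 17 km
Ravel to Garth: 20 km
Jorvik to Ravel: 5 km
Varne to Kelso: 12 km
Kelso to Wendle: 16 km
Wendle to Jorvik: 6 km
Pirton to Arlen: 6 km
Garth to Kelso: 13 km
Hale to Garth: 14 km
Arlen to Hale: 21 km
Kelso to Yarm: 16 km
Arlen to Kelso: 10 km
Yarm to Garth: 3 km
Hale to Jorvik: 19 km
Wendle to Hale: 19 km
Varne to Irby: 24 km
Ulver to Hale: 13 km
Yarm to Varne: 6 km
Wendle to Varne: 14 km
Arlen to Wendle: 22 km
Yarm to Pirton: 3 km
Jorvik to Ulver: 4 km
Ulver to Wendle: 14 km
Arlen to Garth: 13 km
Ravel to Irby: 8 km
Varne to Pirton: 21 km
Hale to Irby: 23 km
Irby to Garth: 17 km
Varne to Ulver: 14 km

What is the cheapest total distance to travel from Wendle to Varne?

Settle nodes by increasing distance from Wendle:
Wendle: 0
Jorvik: 6  (via Wendle)
Varne: 9  (via Jorvik)
Shortest route: Wendle → Jorvik → Varne = 9 km.

9 km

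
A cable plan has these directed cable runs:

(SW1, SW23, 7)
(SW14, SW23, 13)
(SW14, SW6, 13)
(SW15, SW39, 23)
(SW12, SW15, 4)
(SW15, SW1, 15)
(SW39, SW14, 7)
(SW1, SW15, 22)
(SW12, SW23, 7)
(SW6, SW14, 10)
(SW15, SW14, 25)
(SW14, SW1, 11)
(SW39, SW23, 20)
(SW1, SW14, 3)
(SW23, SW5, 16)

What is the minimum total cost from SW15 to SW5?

38

Compare a few routes:
SW15 → SW14 → SW23 → SW5: 25+13+16 = 54
SW15 → SW1 → SW14 → SW23 → SW5: 15+3+13+16 = 47
SW15 → SW1 → SW23 → SW5: 15+7+16 = 38
SW15 → SW39 → SW23 → SW5: 23+20+16 = 59
Cheapest is SW15 → SW1 → SW23 → SW5 at 38.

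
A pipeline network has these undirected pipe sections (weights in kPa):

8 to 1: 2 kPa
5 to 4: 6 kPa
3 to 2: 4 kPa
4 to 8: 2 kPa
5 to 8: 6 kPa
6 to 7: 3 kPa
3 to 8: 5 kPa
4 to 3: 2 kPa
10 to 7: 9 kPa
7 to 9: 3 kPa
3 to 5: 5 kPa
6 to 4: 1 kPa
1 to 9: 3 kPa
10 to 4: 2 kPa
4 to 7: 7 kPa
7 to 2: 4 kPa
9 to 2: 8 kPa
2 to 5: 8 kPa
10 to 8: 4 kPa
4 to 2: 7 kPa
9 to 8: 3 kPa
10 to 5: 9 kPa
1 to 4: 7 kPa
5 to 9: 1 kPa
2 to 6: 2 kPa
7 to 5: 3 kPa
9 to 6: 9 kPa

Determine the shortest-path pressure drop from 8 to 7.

Running Dijkstra from 8:
8: 0
1: 2  (via 8)
4: 2  (via 8)
6: 3  (via 4)
9: 3  (via 8)
3: 4  (via 4)
5: 4  (via 9)
10: 4  (via 8)
2: 5  (via 6)
7: 6  (via 6)
Shortest route: 8 → 4 → 6 → 7 = 6 kPa.

6 kPa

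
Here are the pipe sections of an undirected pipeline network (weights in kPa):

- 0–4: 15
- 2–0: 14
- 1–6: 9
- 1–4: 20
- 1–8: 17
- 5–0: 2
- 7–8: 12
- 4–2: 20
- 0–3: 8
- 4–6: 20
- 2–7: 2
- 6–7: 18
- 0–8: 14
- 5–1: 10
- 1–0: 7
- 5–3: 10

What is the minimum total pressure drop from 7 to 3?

24 kPa

Enumerating some paths:
7 - 2 - 0 - 3: 2+14+8 = 24
7 - 2 - 0 - 5 - 3: 2+14+2+10 = 28
The minimum is 24 kPa via 7 - 2 - 0 - 3.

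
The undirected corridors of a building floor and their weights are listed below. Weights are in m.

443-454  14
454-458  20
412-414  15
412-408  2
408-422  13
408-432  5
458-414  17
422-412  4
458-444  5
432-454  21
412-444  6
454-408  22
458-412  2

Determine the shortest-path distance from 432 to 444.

13 m

Running Dijkstra from 432:
432: 0
408: 5  (via 432)
412: 7  (via 408)
458: 9  (via 412)
422: 11  (via 412)
444: 13  (via 412)
Shortest route: 432 → 408 → 412 → 444 = 13 m.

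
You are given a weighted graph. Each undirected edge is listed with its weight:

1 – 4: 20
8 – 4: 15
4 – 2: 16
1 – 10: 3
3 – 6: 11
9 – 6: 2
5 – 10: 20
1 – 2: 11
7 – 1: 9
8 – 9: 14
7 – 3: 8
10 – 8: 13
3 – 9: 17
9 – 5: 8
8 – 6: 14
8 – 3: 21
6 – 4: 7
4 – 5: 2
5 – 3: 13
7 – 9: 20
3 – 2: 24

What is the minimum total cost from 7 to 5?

21

Enumerating some paths:
7 → 3 → 6 → 4 → 5: 8+11+7+2 = 28
7 → 3 → 5: 8+13 = 21
7 → 3 → 6 → 9 → 5: 8+11+2+8 = 29
7 → 9 → 5: 20+8 = 28
The minimum is 21 via 7 → 3 → 5.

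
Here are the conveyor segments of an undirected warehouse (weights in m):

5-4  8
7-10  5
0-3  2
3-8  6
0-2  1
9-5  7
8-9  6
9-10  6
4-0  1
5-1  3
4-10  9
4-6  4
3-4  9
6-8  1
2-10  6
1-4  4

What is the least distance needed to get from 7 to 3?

Compare a few routes:
7–10–2–0–3: 5+6+1+2 = 14
7–10–2–0–4–3: 5+6+1+1+9 = 22
7–10–4–0–3: 5+9+1+2 = 17
Cheapest is 7–10–2–0–3 at 14 m.

14 m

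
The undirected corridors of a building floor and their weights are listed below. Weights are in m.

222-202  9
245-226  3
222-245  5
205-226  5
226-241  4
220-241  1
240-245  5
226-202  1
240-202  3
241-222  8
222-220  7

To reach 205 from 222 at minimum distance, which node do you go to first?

245

Compare a few routes:
222 - 245 - 226 - 205: 5+3+5 = 13
222 - 202 - 226 - 205: 9+1+5 = 15
Cheapest is 222 - 245 - 226 - 205 at 13 m.
So from 222 the first move is to 245.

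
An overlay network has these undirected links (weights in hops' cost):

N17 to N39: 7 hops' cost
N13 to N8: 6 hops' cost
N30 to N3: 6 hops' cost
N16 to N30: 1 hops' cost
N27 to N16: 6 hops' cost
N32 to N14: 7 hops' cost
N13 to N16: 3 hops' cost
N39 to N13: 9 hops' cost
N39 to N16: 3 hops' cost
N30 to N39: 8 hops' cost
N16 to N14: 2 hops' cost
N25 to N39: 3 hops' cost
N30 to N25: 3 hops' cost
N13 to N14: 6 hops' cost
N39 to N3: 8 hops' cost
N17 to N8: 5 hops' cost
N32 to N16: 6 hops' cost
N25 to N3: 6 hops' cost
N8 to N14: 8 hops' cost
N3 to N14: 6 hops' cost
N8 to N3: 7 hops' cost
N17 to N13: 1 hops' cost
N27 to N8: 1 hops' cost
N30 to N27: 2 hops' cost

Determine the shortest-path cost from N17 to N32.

Enumerating some paths:
N17 → N13 → N16 → N32: 1+3+6 = 10
N17 → N13 → N14 → N32: 1+6+7 = 14
N17 → N13 → N16 → N14 → N32: 1+3+2+7 = 13
Cheapest is N17 → N13 → N16 → N32 at 10 hops' cost.

10 hops' cost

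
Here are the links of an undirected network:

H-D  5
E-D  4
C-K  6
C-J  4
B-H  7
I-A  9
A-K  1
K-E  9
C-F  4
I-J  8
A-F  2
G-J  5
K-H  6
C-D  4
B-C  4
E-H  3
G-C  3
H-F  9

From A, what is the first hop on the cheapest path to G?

Candidate routes:
A–K–C–G: 1+6+3 = 10
A–F–C–G: 2+4+3 = 9
A–F–C–J–G: 2+4+4+5 = 15
Cheapest is A–F–C–G at 9.
So from A the first move is to F.

F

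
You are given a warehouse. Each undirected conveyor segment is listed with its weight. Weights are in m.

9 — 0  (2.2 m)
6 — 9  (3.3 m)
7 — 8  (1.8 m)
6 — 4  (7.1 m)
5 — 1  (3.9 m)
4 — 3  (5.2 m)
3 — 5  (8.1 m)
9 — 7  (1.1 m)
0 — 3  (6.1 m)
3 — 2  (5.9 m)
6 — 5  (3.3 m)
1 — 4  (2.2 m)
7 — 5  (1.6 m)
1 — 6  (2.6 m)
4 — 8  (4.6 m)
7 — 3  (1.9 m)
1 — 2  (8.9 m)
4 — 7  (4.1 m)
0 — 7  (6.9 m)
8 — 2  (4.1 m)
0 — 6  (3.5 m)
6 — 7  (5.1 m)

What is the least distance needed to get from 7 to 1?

5.5 m

Settle nodes by increasing distance from 7:
7: 0
9: 1.1  (via 7)
5: 1.6  (via 7)
8: 1.8  (via 7)
3: 1.9  (via 7)
0: 3.3  (via 9)
4: 4.1  (via 7)
6: 4.4  (via 9)
1: 5.5  (via 5)
Shortest route: 7–5–1 = 5.5 m.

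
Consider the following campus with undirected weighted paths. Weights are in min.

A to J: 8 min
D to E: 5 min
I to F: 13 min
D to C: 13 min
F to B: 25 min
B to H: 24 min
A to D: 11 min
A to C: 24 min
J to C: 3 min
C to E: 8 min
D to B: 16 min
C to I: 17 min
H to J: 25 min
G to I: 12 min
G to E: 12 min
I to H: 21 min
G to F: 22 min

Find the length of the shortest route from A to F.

Settle nodes by increasing distance from A:
A: 0
J: 8  (via A)
C: 11  (via J)
D: 11  (via A)
E: 16  (via D)
B: 27  (via D)
G: 28  (via E)
I: 28  (via C)
H: 33  (via J)
F: 41  (via I)
Shortest route: A → J → C → I → F = 41 min.

41 min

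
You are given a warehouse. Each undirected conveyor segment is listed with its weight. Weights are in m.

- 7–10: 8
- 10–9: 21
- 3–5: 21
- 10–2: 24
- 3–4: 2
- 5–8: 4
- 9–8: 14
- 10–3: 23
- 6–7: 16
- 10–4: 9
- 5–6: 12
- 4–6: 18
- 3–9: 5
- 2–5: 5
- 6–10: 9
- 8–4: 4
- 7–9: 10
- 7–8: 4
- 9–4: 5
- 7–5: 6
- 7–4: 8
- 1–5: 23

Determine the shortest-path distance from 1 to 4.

31 m

Shortest distances from 1:
1: 0
5: 23  (via 1)
8: 27  (via 5)
2: 28  (via 5)
7: 29  (via 5)
4: 31  (via 8)
Shortest route: 1–5–8–4 = 31 m.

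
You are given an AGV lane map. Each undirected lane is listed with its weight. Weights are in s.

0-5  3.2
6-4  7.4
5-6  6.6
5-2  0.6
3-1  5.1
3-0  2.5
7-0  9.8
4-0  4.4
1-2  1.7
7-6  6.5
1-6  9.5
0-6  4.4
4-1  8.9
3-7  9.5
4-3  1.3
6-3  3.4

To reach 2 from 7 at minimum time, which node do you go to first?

0

Candidate routes:
7 - 0 - 5 - 2: 9.8+3.2+0.6 = 13.6
7 - 6 - 0 - 5 - 2: 6.5+4.4+3.2+0.6 = 14.7
7 - 6 - 5 - 2: 6.5+6.6+0.6 = 13.7
The minimum is 13.6 s via 7 - 0 - 5 - 2.
So from 7 the first move is to 0.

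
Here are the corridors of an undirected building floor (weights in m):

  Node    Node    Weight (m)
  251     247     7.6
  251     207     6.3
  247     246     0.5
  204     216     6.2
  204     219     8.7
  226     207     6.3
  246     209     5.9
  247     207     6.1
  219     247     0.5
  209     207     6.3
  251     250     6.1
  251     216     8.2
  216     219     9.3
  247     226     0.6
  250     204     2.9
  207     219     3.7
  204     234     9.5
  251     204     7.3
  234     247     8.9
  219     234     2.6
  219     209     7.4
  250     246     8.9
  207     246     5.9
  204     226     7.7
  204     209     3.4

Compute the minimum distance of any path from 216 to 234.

11.9 m

Enumerating some paths:
216 → 204 → 219 → 234: 6.2+8.7+2.6 = 17.5
216 → 204 → 234: 6.2+9.5 = 15.7
216 → 219 → 234: 9.3+2.6 = 11.9
216 → 204 → 226 → 247 → 219 → 234: 6.2+7.7+0.6+0.5+2.6 = 17.6
Cheapest is 216 → 219 → 234 at 11.9 m.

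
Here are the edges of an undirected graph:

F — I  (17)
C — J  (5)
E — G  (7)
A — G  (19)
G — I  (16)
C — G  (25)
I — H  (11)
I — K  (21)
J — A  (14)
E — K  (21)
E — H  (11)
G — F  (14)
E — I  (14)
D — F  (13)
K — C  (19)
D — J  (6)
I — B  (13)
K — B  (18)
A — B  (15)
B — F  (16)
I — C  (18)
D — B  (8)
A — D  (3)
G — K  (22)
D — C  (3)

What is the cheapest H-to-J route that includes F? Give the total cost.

47

Best H to F: H–I–F costing 28
Shortest F→J: F–D–J = 19
Total via F: 28 + 19 = 47.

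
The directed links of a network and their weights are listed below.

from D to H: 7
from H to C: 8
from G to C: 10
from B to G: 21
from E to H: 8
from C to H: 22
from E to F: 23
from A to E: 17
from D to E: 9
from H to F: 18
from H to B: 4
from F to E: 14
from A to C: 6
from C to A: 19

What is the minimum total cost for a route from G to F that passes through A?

69

Best G to A: G → C → A costing 29
Shortest A→F: A → E → F = 40
Total via A: 29 + 40 = 69.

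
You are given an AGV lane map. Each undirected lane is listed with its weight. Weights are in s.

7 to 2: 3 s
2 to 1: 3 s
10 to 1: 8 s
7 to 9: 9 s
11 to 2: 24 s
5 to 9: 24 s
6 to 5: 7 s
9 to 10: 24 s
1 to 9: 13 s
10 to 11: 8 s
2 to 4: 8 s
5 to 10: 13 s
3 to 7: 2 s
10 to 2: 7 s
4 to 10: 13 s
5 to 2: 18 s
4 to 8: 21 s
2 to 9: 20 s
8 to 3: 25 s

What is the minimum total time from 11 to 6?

28 s

Shortest distances from 11:
11: 0
10: 8  (via 11)
2: 15  (via 10)
1: 16  (via 10)
7: 18  (via 2)
3: 20  (via 7)
4: 21  (via 10)
5: 21  (via 10)
9: 27  (via 7)
6: 28  (via 5)
Shortest route: 11 → 10 → 5 → 6 = 28 s.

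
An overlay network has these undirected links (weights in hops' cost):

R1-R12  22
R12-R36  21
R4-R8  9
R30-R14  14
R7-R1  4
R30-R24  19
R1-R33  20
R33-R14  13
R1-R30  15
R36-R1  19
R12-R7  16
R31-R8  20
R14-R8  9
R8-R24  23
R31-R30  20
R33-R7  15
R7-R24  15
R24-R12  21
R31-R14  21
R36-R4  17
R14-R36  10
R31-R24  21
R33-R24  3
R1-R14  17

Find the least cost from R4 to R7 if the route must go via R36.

40 hops' cost

Shortest R4→R36: R4–R36 = 17
Shortest R36→R7: R36–R1–R7 = 23
Total via R36: 17 + 23 = 40 hops' cost.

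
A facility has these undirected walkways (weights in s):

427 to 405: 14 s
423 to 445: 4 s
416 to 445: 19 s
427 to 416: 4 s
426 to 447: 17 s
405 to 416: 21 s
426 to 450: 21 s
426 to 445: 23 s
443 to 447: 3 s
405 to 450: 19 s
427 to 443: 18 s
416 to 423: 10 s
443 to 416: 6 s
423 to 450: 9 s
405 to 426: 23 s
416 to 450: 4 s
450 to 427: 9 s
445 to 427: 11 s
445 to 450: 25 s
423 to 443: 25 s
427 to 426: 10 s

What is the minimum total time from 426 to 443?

Running Dijkstra from 426:
426: 0
427: 10  (via 426)
416: 14  (via 427)
447: 17  (via 426)
450: 18  (via 416)
443: 20  (via 416)
Shortest route: 426 → 427 → 416 → 443 = 20 s.

20 s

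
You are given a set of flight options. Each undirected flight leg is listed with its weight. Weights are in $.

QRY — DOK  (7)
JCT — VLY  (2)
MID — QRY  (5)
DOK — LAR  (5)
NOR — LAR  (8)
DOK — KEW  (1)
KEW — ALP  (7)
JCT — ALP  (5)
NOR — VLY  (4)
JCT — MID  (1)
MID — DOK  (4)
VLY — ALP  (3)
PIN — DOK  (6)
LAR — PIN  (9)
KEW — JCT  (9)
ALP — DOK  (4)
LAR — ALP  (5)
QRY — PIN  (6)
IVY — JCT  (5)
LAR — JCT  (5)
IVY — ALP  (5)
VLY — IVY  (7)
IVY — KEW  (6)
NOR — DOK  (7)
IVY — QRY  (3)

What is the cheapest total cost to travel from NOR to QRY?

Candidate routes:
NOR - VLY - JCT - MID - QRY: 4+2+1+5 = 12
NOR - DOK - QRY: 7+7 = 14
Cheapest is NOR - VLY - JCT - MID - QRY at $12.

$12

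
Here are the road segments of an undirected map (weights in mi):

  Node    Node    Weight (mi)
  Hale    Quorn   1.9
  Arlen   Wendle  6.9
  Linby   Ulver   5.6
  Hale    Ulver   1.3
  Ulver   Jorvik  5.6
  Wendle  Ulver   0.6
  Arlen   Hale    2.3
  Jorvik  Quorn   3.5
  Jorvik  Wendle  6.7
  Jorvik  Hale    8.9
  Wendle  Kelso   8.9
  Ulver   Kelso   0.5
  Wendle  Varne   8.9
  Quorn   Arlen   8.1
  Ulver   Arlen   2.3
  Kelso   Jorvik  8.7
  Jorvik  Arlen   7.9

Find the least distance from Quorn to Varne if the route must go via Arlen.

16 mi

Best Quorn to Arlen: Quorn–Hale–Arlen costing 4.2
Shortest Arlen→Varne: Arlen–Ulver–Wendle–Varne = 11.8
Total via Arlen: 4.2 + 11.8 = 16 mi.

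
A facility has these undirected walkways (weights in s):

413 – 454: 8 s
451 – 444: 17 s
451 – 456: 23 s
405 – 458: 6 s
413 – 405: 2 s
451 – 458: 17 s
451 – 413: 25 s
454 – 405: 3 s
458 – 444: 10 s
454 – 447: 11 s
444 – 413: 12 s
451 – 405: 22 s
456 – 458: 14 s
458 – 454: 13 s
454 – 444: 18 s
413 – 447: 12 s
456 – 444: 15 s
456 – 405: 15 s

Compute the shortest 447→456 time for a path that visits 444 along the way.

39 s

Best 447 to 444: 447 → 413 → 444 costing 24
Shortest 444→456: 444 → 456 = 15
Total via 444: 24 + 15 = 39 s.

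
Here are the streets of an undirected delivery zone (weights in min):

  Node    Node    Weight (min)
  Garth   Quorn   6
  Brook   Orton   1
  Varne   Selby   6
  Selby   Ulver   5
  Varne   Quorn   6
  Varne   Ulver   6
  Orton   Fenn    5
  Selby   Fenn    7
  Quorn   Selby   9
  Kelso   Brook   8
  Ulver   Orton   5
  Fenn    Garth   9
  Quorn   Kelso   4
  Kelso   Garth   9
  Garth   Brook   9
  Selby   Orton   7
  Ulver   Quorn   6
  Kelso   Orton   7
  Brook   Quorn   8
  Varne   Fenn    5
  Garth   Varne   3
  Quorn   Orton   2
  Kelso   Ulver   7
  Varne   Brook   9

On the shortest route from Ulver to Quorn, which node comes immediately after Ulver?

Quorn

Compare a few routes:
Ulver–Orton–Quorn: 5+2 = 7
Ulver–Quorn: 6 = 6
The minimum is 6 min via Ulver–Quorn.
So from Ulver the first move is to Quorn.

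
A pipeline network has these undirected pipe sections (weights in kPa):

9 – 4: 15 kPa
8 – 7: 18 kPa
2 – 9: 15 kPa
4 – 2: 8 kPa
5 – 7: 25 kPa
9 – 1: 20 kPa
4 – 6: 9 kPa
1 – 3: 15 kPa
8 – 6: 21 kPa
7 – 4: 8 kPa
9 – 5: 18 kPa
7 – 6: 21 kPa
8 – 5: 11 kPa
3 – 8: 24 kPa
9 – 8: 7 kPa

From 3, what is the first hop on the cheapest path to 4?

Enumerating some paths:
3 - 8 - 7 - 4: 24+18+8 = 50
3 - 8 - 9 - 4: 24+7+15 = 46
The minimum is 46 kPa via 3 - 8 - 9 - 4.
So from 3 the first move is to 8.

8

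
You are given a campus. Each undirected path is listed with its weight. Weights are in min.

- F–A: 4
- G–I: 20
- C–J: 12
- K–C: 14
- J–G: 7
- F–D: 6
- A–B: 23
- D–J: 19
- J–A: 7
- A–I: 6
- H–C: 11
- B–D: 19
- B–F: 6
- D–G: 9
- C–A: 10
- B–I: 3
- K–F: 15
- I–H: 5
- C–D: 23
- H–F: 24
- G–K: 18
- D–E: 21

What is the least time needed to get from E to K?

42 min

Running Dijkstra from E:
E: 0
D: 21  (via E)
F: 27  (via D)
G: 30  (via D)
A: 31  (via F)
B: 33  (via F)
I: 36  (via B)
J: 37  (via G)
C: 41  (via A)
H: 41  (via I)
K: 42  (via F)
Shortest route: E → D → F → K = 42 min.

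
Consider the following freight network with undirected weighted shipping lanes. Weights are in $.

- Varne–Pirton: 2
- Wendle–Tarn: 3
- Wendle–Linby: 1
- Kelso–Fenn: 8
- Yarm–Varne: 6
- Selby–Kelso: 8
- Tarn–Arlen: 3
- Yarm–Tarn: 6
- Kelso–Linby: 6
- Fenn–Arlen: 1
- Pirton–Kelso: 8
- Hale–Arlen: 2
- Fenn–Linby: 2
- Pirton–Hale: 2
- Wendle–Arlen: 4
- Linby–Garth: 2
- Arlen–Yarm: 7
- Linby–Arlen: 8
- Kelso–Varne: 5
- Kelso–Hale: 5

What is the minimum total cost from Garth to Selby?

$16

Enumerating some paths:
Garth–Linby–Wendle–Arlen–Hale–Kelso–Selby: 2+1+4+2+5+8 = 22
Garth–Linby–Kelso–Selby: 2+6+8 = 16
Garth–Linby–Fenn–Kelso–Selby: 2+2+8+8 = 20
Garth–Linby–Fenn–Arlen–Hale–Kelso–Selby: 2+2+1+2+5+8 = 20
Cheapest is Garth–Linby–Kelso–Selby at $16.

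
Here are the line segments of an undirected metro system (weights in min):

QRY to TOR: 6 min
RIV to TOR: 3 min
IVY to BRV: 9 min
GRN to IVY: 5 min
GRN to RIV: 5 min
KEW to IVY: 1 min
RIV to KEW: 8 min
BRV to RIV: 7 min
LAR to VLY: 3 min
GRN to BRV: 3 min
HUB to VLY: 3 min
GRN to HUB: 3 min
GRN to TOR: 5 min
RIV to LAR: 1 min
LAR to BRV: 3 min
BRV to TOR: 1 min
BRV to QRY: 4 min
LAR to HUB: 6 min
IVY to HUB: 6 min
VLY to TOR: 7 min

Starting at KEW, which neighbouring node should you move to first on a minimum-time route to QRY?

IVY

Compare a few routes:
KEW–IVY–GRN–BRV–TOR–QRY: 1+5+3+1+6 = 16
KEW–IVY–GRN–BRV–QRY: 1+5+3+4 = 13
KEW–IVY–BRV–QRY: 1+9+4 = 14
The minimum is 13 min via KEW–IVY–GRN–BRV–QRY.
So from KEW the first move is to IVY.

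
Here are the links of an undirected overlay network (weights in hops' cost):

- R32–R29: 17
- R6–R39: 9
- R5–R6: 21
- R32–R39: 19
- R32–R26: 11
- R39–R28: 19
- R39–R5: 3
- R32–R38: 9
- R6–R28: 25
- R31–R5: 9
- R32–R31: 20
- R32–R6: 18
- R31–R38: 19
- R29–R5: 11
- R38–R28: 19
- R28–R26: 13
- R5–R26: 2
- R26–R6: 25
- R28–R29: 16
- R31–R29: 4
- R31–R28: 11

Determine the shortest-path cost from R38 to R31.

Shortest distances from R38:
R38: 0
R32: 9  (via R38)
R28: 19  (via R38)
R31: 19  (via R38)
Shortest route: R38 → R31 = 19 hops' cost.

19 hops' cost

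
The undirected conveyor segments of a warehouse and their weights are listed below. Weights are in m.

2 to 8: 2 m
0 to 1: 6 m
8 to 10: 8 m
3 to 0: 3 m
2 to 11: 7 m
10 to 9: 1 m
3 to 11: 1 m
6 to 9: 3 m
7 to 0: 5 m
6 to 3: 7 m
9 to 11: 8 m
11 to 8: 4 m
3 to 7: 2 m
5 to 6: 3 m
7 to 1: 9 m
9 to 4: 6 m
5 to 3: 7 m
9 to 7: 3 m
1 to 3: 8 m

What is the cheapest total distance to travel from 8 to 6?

12 m

Shortest distances from 8:
8: 0
2: 2  (via 8)
11: 4  (via 8)
3: 5  (via 11)
7: 7  (via 3)
0: 8  (via 3)
10: 8  (via 8)
9: 9  (via 10)
5: 12  (via 3)
6: 12  (via 3)
Shortest route: 8–11–3–6 = 12 m.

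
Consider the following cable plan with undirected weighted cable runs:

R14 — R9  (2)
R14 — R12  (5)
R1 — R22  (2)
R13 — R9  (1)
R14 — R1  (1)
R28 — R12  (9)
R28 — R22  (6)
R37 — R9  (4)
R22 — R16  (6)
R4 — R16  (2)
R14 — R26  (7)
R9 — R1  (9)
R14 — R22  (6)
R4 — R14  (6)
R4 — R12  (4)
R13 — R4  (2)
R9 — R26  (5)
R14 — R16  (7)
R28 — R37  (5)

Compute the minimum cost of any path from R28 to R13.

Compare a few routes:
R28 → R12 → R4 → R13: 9+4+2 = 15
R28 → R37 → R9 → R13: 5+4+1 = 10
R28 → R22 → R1 → R14 → R9 → R13: 6+2+1+2+1 = 12
R28 → R22 → R14 → R9 → R13: 6+6+2+1 = 15
The minimum is 10 via R28 → R37 → R9 → R13.

10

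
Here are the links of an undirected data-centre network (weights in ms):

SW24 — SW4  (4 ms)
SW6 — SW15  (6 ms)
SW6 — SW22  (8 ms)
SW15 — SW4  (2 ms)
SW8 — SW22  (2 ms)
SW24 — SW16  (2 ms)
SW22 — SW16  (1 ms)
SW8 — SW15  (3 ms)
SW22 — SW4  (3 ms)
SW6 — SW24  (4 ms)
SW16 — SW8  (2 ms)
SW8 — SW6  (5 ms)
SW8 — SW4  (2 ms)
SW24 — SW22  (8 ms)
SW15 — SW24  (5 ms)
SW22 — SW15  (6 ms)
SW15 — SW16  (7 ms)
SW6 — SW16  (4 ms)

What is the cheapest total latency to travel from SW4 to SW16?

Enumerating some paths:
SW4–SW8–SW16: 2+2 = 4
SW4–SW8–SW22–SW16: 2+2+1 = 5
SW4–SW24–SW16: 4+2 = 6
Cheapest is SW4–SW8–SW16 at 4 ms.

4 ms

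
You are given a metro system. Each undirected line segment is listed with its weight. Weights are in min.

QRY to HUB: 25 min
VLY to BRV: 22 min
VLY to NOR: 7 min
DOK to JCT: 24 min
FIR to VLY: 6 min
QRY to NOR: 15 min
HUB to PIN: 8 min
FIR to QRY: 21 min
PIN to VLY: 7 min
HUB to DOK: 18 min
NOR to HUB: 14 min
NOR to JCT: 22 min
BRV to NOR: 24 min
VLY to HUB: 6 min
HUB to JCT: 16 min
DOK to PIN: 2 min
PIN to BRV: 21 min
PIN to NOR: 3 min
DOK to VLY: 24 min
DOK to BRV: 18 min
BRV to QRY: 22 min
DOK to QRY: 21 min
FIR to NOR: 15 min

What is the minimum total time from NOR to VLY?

7 min

Enumerating some paths:
NOR - VLY: 7 = 7
NOR - PIN - VLY: 3+7 = 10
Cheapest is NOR - VLY at 7 min.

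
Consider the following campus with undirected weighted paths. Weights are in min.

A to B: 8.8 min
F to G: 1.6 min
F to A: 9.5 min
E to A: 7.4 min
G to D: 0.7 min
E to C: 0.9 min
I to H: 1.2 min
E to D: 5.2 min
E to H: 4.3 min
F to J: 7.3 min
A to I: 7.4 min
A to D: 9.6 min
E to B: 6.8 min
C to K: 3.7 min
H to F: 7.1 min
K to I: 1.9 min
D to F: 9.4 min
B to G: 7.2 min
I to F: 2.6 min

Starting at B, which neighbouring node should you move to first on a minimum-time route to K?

Compare a few routes:
B - G - F - I - K: 7.2+1.6+2.6+1.9 = 13.3
B - E - C - K: 6.8+0.9+3.7 = 11.4
Cheapest is B - E - C - K at 11.4 min.
So from B the first move is to E.

E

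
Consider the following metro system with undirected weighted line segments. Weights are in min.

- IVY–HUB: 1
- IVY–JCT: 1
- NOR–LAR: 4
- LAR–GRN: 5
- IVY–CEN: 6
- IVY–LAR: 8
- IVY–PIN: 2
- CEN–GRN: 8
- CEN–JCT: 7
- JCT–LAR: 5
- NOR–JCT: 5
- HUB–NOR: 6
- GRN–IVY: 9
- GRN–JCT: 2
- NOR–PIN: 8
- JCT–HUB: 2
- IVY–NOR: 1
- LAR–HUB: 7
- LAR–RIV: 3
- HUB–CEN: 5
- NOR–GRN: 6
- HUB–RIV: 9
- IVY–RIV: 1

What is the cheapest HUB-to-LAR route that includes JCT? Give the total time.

7 min

Best HUB to JCT: HUB–JCT costing 2
Best JCT to LAR: JCT–LAR costing 5
Total via JCT: 2 + 5 = 7 min.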